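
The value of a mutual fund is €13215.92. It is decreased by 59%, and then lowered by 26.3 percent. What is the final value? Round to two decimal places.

Apply the 59% decrease: €13215.92 × 0.41 = €5418.5272.
26.3% decrease: €5418.5272 × 0.737 = €3993.4545464 ≈ €3993.45.

€3993.45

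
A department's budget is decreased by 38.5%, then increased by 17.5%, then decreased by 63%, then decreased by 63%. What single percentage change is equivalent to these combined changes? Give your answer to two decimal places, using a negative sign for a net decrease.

-90.11%

A 38.5% decrease multiplies by 0.615.
Then a 17.5% increase: 0.615 × 1.175 = 0.722625.
Then a 63% decrease: 0.722625 × 0.37 = 0.26737125.
Then a 63% decrease: 0.26737125 × 0.37 = 0.0989273625.
Overall factor 0.0989273625, i.e. -90.11%.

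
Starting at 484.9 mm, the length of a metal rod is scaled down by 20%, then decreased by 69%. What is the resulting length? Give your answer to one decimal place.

120.3 mm

Each change multiplies by a factor: 0.8 × 0.31 = 0.248.
484.9 × 0.248 = 120.2552 ≈ 120.3.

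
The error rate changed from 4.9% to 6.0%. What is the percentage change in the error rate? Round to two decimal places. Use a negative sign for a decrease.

22.45%

The change is 6.0 − 4.9 = 1.1 percentage points.
Relative to the original 4.9%, that is 1.1 ÷ 4.9 ≈ 22.45%.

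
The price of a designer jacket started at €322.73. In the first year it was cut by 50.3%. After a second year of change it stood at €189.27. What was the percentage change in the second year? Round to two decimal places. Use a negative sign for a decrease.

After the first year: €322.73 × 0.497 = €160.39681.
Second-year multiplier: €189.27 ÷ €160.39681 ≈ 1.180011.
That is a change of 18.00%.

18.00%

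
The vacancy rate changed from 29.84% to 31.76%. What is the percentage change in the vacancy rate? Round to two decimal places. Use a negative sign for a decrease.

6.43%

The change is 31.76 − 29.84 = 1.92 percentage points.
Relative to the original 29.84%, that is 1.92 ÷ 29.84 ≈ 6.43%.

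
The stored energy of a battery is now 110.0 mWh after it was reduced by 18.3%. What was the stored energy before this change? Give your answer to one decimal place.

The overall multiplier applied was 0.817.
So the original stored energy was 110.0 ÷ 0.817 ≈ 134.6 mWh.

134.6 mWh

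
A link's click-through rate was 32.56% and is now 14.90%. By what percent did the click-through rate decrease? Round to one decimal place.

54.2%

The change is 14.90 − 32.56 = -17.66 percentage points.
Relative to the original 32.56%, that is -17.66 ÷ 32.56 ≈ -54.2%.
So the click-through rate fell by 54.2%.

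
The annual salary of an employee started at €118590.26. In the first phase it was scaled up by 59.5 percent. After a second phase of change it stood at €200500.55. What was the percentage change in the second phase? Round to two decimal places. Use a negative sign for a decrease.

6.00%

After the first phase: €118590.26 × 1.595 = €189151.4647.
Second-phase multiplier: €200500.55 ÷ €189151.4647 ≈ 1.06.
That is a change of 6.00%.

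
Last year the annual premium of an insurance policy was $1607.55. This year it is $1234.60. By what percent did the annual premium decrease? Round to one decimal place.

23.2%

Change: $1234.60 − $1607.55 = -$372.95.
Relative to the original: -$372.95 ÷ $1607.55 ≈ -23.2%.
So the annual premium decreased by 23.2%.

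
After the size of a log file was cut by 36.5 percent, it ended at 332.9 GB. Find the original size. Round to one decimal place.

524.3 GB

The overall multiplier applied was 0.635.
So the original size was 332.9 ÷ 0.635 ≈ 524.3 GB.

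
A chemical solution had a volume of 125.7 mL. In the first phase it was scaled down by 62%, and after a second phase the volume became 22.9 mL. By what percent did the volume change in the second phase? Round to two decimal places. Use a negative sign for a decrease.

-52.06%

After the first phase: 125.7 × 0.38 = 47.766.
Second-phase multiplier: 22.9 ÷ 47.766 ≈ 0.479421.
That is a change of -52.06%.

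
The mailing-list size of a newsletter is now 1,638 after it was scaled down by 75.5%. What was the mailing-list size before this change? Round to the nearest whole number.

6,686

The overall multiplier applied was 0.245.
So the original mailing-list size was 1,638 ÷ 0.245 ≈ 6,686.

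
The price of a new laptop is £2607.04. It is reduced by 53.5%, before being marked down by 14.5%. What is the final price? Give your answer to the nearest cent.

£1036.49

Each change multiplies by a factor: 0.465 × 0.855 = 0.397575.
£2607.04 × 0.397575 = £1036.493928 ≈ £1036.49.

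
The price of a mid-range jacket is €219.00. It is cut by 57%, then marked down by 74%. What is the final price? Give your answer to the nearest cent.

€24.48

After the 57% decrease: €219.00 × 0.43 = €94.17.
74% decrease: €94.17 × 0.26 = €24.4842 ≈ €24.48.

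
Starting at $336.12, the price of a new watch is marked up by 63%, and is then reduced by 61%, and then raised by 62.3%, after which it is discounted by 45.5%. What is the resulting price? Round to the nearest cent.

Each change multiplies by a factor: 1.63 × 0.39 × 1.623 × 0.545 = 0.5622988995.
$336.12 × 0.5622988995 = $188.99990609994 ≈ $189.00.

$189.00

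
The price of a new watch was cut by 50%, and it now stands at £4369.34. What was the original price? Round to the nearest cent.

£8738.68

The overall multiplier applied was 0.5.
So the original price was £4369.34 ÷ 0.5 = £8738.68.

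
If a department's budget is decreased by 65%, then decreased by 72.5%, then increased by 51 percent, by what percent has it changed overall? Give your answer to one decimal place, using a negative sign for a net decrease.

-85.5%

The combined multiplier is 0.35 × 0.275 × 1.51 = 0.1453375.
That corresponds to a decrease of 85.5%.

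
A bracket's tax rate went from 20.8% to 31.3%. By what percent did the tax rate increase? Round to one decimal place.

50.5%

The change is 31.3 − 20.8 = 10.5 percentage points.
Relative to the original 20.8%, that is 10.5 ÷ 20.8 ≈ 50.5%.
So the tax rate rose by 50.5%.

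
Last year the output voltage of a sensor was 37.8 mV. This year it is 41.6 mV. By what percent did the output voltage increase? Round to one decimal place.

10.1%

Change: 41.6 − 37.8 = 3.8.
Relative to the original: 3.8 ÷ 37.8 ≈ 10.1%.
So the output voltage increased by 10.1%.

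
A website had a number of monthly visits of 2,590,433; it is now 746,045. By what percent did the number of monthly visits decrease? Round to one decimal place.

71.2%

Change: 746,045 − 2,590,433 = -1,844,388.
Relative to the original: -1,844,388 ÷ 2,590,433 ≈ -71.2%.
So the number of monthly visits decreased by 71.2%.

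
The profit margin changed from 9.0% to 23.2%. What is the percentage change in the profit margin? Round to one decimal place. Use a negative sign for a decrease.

157.8%

The change is 23.2 − 9.0 = 14.2 percentage points.
Relative to the original 9.0%, that is 14.2 ÷ 9.0 ≈ 157.8%.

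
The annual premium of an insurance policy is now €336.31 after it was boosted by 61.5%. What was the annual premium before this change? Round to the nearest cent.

The overall multiplier applied was 1.615.
So the original annual premium was €336.31 ÷ 1.615 ≈ €208.24.

€208.24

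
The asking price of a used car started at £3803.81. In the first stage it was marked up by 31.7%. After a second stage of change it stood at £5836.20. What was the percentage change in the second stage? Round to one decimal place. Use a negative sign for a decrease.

16.5%

After the first stage: £3803.81 × 1.317 = £5009.61777.
Second-stage multiplier: £5836.20 ÷ £5009.61777 ≈ 1.165.
That is a change of 16.5%.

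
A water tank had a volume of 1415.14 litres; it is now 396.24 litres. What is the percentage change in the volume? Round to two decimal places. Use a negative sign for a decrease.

Change: 396.24 − 1415.14 = -1018.90.
Relative to the original: -1018.90 ÷ 1415.14 ≈ -72.00%.

-72.00%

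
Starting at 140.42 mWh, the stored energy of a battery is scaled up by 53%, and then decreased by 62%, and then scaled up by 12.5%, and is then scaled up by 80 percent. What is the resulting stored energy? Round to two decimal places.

165.32 mWh

Each change multiplies by a factor: 1.53 × 0.38 × 1.125 × 1.8 = 1.177335.
140.42 × 1.177335 = 165.3213807 ≈ 165.32.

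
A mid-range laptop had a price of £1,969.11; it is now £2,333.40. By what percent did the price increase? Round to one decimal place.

Change: £2,333.40 − £1,969.11 = £364.29.
Relative to the original: £364.29 ÷ £1,969.11 ≈ 18.5%.
So the price increased by 18.5%.

18.5%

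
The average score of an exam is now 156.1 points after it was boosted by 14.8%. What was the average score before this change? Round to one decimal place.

The overall multiplier applied was 1.148.
So the original average score was 156.1 ÷ 1.148 ≈ 136.0 points.

136.0 points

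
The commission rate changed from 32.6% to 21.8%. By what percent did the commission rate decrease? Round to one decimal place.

33.1%

The change is 21.8 − 32.6 = -10.8 percentage points.
Relative to the original 32.6%, that is -10.8 ÷ 32.6 ≈ -33.1%.
So the commission rate fell by 33.1%.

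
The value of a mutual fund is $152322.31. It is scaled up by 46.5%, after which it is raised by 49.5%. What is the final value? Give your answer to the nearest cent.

Apply the 46.5% increase: $152322.31 × 1.465 = $223152.18415.
After the 49.5% increase: $223152.18415 × 1.495 = $333612.51530425 ≈ $333612.52.

$333612.52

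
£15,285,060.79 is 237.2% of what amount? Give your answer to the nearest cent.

£6,443,954.80

£15,285,060.79 ÷ 2.372 ≈ £6,443,954.80.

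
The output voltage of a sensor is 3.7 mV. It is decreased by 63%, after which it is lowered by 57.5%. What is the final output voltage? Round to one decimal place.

0.6 mV

63% decrease: 3.7 × 0.37 = 1.369.
57.5% decrease: 1.369 × 0.425 = 0.581825 ≈ 0.6.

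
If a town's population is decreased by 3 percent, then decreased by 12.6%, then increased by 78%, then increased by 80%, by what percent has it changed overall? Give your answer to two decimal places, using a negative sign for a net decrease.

The combined multiplier is 0.97 × 0.874 × 1.78 × 1.8 = 2.71628712.
That corresponds to an increase of 171.63%.

171.63%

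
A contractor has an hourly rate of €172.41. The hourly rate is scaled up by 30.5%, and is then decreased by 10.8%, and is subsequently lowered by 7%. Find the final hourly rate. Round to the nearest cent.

Each change multiplies by a factor: 1.305 × 0.892 × 0.93 = 1.0825758.
€172.41 × 1.0825758 = €186.646893678 ≈ €186.65.

€186.65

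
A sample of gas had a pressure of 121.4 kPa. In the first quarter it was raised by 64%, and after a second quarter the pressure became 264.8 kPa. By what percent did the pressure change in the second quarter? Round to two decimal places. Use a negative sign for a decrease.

After the first quarter: 121.4 × 1.64 = 199.096.
Second-quarter multiplier: 264.8 ÷ 199.096 ≈ 1.330012.
That is a change of 33.00%.

33.00%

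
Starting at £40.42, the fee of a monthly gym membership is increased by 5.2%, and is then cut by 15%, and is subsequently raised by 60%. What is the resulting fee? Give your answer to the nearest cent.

Apply the 5.2% increase: £40.42 × 1.052 = £42.52184.
Apply the 15% decrease: £42.52184 × 0.85 = £36.143564.
After the 60% increase: £36.143564 × 1.6 = £57.8297024 ≈ £57.83.

£57.83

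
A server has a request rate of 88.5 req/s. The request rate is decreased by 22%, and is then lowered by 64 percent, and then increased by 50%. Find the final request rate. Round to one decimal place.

Each change multiplies by a factor: 0.78 × 0.36 × 1.5 = 0.4212.
88.5 × 0.4212 = 37.2762 ≈ 37.3.

37.3 req/s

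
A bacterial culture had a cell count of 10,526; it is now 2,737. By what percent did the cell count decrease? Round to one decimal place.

74.0%

Change: 2,737 − 10,526 = -7,789.
Relative to the original: -7,789 ÷ 10,526 ≈ -74.0%.
So the cell count decreased by 74.0%.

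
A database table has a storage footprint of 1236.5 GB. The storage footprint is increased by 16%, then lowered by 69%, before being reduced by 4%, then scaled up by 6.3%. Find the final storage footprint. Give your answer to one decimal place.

453.8 GB

Apply the 16% increase: 1236.5 × 1.16 = 1434.34.
After the 69% decrease: 1434.34 × 0.31 = 444.6454.
Apply the 4% decrease: 444.6454 × 0.96 = 426.859584.
Apply the 6.3% increase: 426.859584 × 1.063 = 453.751737792 ≈ 453.8.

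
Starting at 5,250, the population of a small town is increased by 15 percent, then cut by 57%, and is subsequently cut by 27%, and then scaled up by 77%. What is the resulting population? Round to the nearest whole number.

3,354

15% increase: 5,250 × 1.15 = 6037.5.
57% decrease: 6037.5 × 0.43 = 2596.125.
After the 27% decrease: 2596.125 × 0.73 = 1895.17125.
Apply the 77% increase: 1895.17125 × 1.77 = 3354.4531125 ≈ 3,354.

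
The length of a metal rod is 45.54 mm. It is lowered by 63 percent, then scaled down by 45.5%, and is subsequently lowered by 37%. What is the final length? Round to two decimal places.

5.79 mm

63% decrease: 45.54 × 0.37 = 16.8498.
After the 45.5% decrease: 16.8498 × 0.545 = 9.183141.
Apply the 37% decrease: 9.183141 × 0.63 = 5.78537883 ≈ 5.79.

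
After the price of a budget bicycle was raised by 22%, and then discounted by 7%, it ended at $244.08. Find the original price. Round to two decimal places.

The overall multiplier applied was 1.22 × 0.93 = 1.1346.
So the original price was $244.08 ÷ 1.1346 ≈ $215.12.

$215.12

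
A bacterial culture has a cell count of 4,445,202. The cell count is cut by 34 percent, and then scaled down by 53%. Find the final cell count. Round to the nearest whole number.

1,378,902

After the 34% decrease: 4,445,202 × 0.66 = 2933833.32.
After the 53% decrease: 2933833.32 × 0.47 = 1378901.6604 ≈ 1,378,902.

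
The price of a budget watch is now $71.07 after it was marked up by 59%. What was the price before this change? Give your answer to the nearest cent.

$44.70

The overall multiplier applied was 1.59.
So the original price was $71.07 ÷ 1.59 ≈ $44.70.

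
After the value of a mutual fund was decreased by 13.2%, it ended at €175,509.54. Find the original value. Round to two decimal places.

€202,199.93

The overall multiplier applied was 0.868.
So the original value was €175,509.54 ÷ 0.868 ≈ €202,199.93.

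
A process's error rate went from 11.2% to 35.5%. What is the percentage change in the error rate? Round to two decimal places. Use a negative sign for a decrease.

216.96%

The change is 35.5 − 11.2 = 24.3 percentage points.
Relative to the original 11.2%, that is 24.3 ÷ 11.2 ≈ 216.96%.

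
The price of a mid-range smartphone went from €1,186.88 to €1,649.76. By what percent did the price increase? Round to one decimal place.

39.0%

Change: €1,649.76 − €1,186.88 = €462.88.
Relative to the original: €462.88 ÷ €1,186.88 ≈ 39.0%.
So the price increased by 39.0%.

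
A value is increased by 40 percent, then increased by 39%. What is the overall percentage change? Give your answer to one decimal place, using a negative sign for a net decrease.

94.6%

A 40% increase multiplies by 1.4.
Then a 39% increase: 1.4 × 1.39 = 1.946.
Overall factor 1.946, i.e. 94.6%.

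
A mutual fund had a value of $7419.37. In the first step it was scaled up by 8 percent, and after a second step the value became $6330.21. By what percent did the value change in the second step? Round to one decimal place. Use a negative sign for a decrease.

-21.0%

After the first step: $7419.37 × 1.08 = $8012.9196.
Second-step multiplier: $6330.21 ÷ $8012.9196 ≈ 0.79.
That is a change of -21.0%.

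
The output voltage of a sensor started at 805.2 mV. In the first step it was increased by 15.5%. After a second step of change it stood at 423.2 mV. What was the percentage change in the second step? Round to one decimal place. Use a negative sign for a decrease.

After the first step: 805.2 × 1.155 = 930.006.
Second-step multiplier: 423.2 ÷ 930.006 ≈ 0.45505.
That is a change of -54.5%.

-54.5%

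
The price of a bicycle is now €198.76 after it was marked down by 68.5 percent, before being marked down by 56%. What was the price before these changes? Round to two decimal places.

Undoing the 56% decrease: €198.76 ÷ 0.44 ≈ €451.727273.
Undoing the 68.5% decrease: €451.727273 ÷ 0.315 ≈ €1,434.05.

€1,434.05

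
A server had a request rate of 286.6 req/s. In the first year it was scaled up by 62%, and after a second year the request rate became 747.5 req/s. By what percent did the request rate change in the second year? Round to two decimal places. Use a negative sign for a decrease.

After the first year: 286.6 × 1.62 = 464.292.
Second-year multiplier: 747.5 ÷ 464.292 ≈ 1.609978.
That is a change of 61.00%.

61.00%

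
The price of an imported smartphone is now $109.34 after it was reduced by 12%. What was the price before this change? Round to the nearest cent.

The overall multiplier applied was 0.88.
So the original price was $109.34 ÷ 0.88 = $124.25.

$124.25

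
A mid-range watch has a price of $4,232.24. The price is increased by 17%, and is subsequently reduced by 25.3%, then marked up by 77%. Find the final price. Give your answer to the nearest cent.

Each change multiplies by a factor: 1.17 × 0.747 × 1.77 = 1.5469623.
$4,232.24 × 1.5469623 = $6547.115724552 ≈ $6,547.12.

$6,547.12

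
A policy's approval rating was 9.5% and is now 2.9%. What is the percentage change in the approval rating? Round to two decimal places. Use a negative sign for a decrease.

The change is 2.9 − 9.5 = -6.6 percentage points.
Relative to the original 9.5%, that is -6.6 ÷ 9.5 ≈ -69.47%.

-69.47%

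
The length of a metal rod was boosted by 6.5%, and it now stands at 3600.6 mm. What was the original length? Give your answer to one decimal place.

3380.8 mm

The overall multiplier applied was 1.065.
So the original length was 3600.6 ÷ 1.065 ≈ 3380.8 mm.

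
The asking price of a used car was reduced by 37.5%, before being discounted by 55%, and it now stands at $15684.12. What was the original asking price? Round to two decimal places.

The overall multiplier applied was 0.625 × 0.45 = 0.28125.
So the original asking price was $15684.12 ÷ 0.28125 = $55765.76.

$55765.76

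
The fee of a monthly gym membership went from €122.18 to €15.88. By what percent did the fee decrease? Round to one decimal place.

Change: €15.88 − €122.18 = -€106.30.
Relative to the original: -€106.30 ÷ €122.18 ≈ -87.0%.
So the fee decreased by 87.0%.

87.0%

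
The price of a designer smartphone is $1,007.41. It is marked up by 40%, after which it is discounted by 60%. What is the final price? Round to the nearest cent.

Each change multiplies by a factor: 1.4 × 0.4 = 0.56.
$1,007.41 × 0.56 = $564.1496 ≈ $564.15.

$564.15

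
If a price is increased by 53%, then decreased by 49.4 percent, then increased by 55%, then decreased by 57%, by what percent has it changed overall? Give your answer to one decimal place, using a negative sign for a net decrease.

The combined multiplier is 1.53 × 0.506 × 1.55 × 0.43 = 0.51599097.
That corresponds to a decrease of 48.4%.

-48.4%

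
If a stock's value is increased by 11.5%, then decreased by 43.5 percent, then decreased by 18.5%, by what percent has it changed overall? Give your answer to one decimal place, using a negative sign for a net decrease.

An 11.5% increase multiplies by 1.115.
Then a 43.5% decrease: 1.115 × 0.565 = 0.629975.
Then an 18.5% decrease: 0.629975 × 0.815 = 0.513429625.
Overall factor 0.513429625, i.e. -48.7%.

-48.7%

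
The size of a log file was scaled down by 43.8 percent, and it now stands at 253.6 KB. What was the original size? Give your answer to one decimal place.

The overall multiplier applied was 0.562.
So the original size was 253.6 ÷ 0.562 ≈ 451.2 KB.

451.2 KB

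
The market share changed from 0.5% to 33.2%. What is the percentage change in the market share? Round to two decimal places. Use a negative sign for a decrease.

The change is 33.2 − 0.5 = 32.7 percentage points.
Relative to the original 0.5%, that is 32.7 ÷ 0.5 = 6540.00%.

6540.00%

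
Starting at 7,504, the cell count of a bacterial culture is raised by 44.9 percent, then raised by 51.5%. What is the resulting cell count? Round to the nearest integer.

16,473

Apply the 44.9% increase: 7,504 × 1.449 = 10873.296.
After the 51.5% increase: 10873.296 × 1.515 = 16473.04344 ≈ 16,473.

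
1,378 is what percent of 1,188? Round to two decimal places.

115.99%

1,378 ÷ 1,188 ≈ 115.99%.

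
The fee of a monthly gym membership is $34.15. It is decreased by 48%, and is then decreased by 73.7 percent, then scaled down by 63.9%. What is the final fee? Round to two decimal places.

After the 48% decrease: $34.15 × 0.52 = $17.758.
After the 73.7% decrease: $17.758 × 0.263 = $4.670354.
After the 63.9% decrease: $4.670354 × 0.361 = $1.685997794 ≈ $1.69.

$1.69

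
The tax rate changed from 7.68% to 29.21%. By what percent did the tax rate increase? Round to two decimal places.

280.34%

The change is 29.21 − 7.68 = 21.53 percentage points.
Relative to the original 7.68%, that is 21.53 ÷ 7.68 ≈ 280.34%.
So the tax rate rose by 280.34%.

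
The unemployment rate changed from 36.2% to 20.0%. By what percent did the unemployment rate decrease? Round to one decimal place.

44.8%

The change is 20.0 − 36.2 = -16.2 percentage points.
Relative to the original 36.2%, that is -16.2 ÷ 36.2 ≈ -44.8%.
So the unemployment rate fell by 44.8%.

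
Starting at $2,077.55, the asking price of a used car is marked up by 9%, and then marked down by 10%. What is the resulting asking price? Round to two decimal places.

Apply the 9% increase: $2,077.55 × 1.09 = $2264.5295.
10% decrease: $2264.5295 × 0.9 = $2038.07655 ≈ $2,038.08.

$2,038.08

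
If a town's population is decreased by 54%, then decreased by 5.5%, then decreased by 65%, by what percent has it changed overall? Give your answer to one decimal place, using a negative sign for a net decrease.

-84.8%

The combined multiplier is 0.46 × 0.945 × 0.35 = 0.152145.
That corresponds to a decrease of 84.8%.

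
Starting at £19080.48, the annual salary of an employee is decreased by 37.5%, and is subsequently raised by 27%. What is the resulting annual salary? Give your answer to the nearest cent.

£15145.13

Each change multiplies by a factor: 0.625 × 1.27 = 0.79375.
£19080.48 × 0.79375 = £15145.131 ≈ £15145.13.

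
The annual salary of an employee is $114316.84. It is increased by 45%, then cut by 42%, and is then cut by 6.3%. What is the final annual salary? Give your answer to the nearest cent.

Each change multiplies by a factor: 1.45 × 0.58 × 0.937 = 0.788017.
$114316.84 × 0.788017 = $90083.61330628 ≈ $90083.61.

$90083.61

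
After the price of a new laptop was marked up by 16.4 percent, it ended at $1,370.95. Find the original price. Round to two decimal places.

$1,177.79

The overall multiplier applied was 1.164.
So the original price was $1,370.95 ÷ 1.164 ≈ $1,177.79.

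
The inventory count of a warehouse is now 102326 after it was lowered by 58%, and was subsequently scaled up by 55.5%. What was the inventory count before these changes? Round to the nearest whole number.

156677

The overall multiplier applied was 0.42 × 1.555 = 0.6531.
So the original inventory count was 102326 ÷ 0.6531 ≈ 156677.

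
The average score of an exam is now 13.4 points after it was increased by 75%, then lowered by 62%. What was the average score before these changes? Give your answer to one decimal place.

The overall multiplier applied was 1.75 × 0.38 = 0.665.
So the original average score was 13.4 ÷ 0.665 ≈ 20.2 points.

20.2 points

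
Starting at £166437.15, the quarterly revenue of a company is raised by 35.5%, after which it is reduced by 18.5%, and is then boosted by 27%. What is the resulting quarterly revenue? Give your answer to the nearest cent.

£233426.90

Each change multiplies by a factor: 1.355 × 0.815 × 1.27 = 1.40249275.
£166437.15 × 1.40249275 = £233426.8962056625 ≈ £233426.90.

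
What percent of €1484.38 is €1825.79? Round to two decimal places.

123.00%

€1825.79 ÷ €1484.38 ≈ 123.00%.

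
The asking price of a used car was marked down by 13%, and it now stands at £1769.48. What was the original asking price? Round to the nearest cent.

The overall multiplier applied was 0.87.
So the original asking price was £1769.48 ÷ 0.87 ≈ £2033.89.

£2033.89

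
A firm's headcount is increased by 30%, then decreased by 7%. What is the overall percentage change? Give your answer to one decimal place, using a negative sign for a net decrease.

20.9%

The combined multiplier is 1.3 × 0.93 = 1.209.
That corresponds to an increase of 20.9%.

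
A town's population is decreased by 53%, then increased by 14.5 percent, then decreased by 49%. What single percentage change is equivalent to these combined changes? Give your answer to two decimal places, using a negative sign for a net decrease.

-72.55%

A 53% decrease multiplies by 0.47.
Then a 14.5% increase: 0.47 × 1.145 = 0.53815.
Then a 49% decrease: 0.53815 × 0.51 = 0.2744565.
Overall factor 0.2744565, i.e. -72.55%.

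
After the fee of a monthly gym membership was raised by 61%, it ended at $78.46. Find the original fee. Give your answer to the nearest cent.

$48.73

The overall multiplier applied was 1.61.
So the original fee was $78.46 ÷ 1.61 ≈ $48.73.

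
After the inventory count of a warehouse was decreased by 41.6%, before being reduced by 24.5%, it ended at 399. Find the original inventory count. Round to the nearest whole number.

905

The overall multiplier applied was 0.584 × 0.755 = 0.44092.
So the original inventory count was 399 ÷ 0.44092 ≈ 905.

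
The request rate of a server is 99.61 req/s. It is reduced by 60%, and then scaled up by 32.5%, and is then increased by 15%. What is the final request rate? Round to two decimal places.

Each change multiplies by a factor: 0.4 × 1.325 × 1.15 = 0.6095.
99.61 × 0.6095 = 60.712295 ≈ 60.71.

60.71 req/s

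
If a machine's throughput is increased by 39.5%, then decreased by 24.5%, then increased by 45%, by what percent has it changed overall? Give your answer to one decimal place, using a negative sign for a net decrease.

The combined multiplier is 1.395 × 0.755 × 1.45 = 1.52717625.
That corresponds to an increase of 52.7%.

52.7%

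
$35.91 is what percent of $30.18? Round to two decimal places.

$35.91 ÷ $30.18 ≈ 118.99%.

118.99%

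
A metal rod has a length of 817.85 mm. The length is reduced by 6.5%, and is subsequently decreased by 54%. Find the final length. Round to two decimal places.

6.5% decrease: 817.85 × 0.935 = 764.68975.
Apply the 54% decrease: 764.68975 × 0.46 = 351.757285 ≈ 351.76.

351.76 mm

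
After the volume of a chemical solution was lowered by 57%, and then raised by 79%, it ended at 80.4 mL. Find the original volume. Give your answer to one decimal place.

104.5 mL

Undoing the 79% increase: 80.4 ÷ 1.79 ≈ 44.916201.
Undoing the 57% decrease: 44.916201 ÷ 0.43 ≈ 104.5 mL.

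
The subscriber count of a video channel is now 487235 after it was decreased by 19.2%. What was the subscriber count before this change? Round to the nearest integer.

The overall multiplier applied was 0.808.
So the original subscriber count was 487235 ÷ 0.808 ≈ 603014.

603014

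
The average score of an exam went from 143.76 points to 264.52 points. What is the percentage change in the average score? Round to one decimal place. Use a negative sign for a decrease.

84.0%

Change: 264.52 − 143.76 = 120.76.
Relative to the original: 120.76 ÷ 143.76 ≈ 84.0%.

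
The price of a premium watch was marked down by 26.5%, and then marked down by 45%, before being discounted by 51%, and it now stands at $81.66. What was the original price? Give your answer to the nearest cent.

Undoing the 51% decrease: $81.66 ÷ 0.49 ≈ $166.653061.
Undoing the 45% decrease: $166.653061 ÷ 0.55 ≈ $303.005565.
Undoing the 26.5% decrease: $303.005565 ÷ 0.735 ≈ $412.25.

$412.25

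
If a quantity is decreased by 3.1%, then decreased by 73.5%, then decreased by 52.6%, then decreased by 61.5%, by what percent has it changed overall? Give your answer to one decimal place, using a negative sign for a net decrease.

-95.3%

A 3.1% decrease multiplies by 0.969.
Then a 73.5% decrease: 0.969 × 0.265 = 0.256785.
Then a 52.6% decrease: 0.256785 × 0.474 = 0.12171609.
Then a 61.5% decrease: 0.12171609 × 0.385 = 0.04686069465.
Overall factor 0.04686069465, i.e. -95.3%.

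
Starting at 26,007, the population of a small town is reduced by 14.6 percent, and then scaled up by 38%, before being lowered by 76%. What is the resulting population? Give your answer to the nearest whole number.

7,356

Each change multiplies by a factor: 0.854 × 1.38 × 0.24 = 0.2828448.
26,007 × 0.2828448 = 7355.9447136 ≈ 7,356.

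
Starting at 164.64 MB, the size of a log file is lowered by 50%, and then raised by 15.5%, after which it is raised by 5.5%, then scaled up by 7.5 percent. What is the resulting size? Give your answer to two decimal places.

Each change multiplies by a factor: 0.5 × 1.155 × 1.055 × 1.075 = 0.6549571875.
164.64 × 0.6549571875 = 107.83215135 ≈ 107.83.

107.83 MB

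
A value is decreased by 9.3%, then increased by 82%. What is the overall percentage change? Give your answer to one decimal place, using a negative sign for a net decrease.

A 9.3% decrease multiplies by 0.907.
Then an 82% increase: 0.907 × 1.82 = 1.65074.
Overall factor 1.65074, i.e. 65.1%.

65.1%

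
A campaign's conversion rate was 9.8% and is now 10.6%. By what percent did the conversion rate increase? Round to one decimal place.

The change is 10.6 − 9.8 = 0.8 percentage points.
Relative to the original 9.8%, that is 0.8 ÷ 9.8 ≈ 8.2%.
So the conversion rate rose by 8.2%.

8.2%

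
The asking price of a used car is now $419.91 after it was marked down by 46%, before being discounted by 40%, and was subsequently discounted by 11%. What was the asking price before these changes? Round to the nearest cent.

Undoing the 11% decrease: $419.91 ÷ 0.89 ≈ $471.808989.
Undoing the 40% decrease: $471.808989 ÷ 0.6 = $786.348315.
Undoing the 46% decrease: $786.348315 ÷ 0.54 ≈ $1,456.20.

$1,456.20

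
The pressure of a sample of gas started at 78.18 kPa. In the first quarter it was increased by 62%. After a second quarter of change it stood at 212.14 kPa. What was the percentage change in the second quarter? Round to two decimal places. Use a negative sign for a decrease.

After the first quarter: 78.18 × 1.62 = 126.6516.
Second-quarter multiplier: 212.14 ÷ 126.6516 ≈ 1.674989.
That is a change of 67.50%.

67.50%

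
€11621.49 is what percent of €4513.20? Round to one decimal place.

257.5%

€11621.49 ÷ €4513.20 = 257.5%.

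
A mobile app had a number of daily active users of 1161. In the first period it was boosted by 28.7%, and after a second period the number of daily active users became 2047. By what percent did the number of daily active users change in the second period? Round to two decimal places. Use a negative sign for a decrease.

37.00%

After the first period: 1161 × 1.287 = 1494.207.
Second-period multiplier: 2047 ÷ 1494.207 ≈ 1.369957.
That is a change of 37.00%.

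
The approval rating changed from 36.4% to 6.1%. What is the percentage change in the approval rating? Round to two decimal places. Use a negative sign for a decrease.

The change is 6.1 − 36.4 = -30.3 percentage points.
Relative to the original 36.4%, that is -30.3 ÷ 36.4 ≈ -83.24%.

-83.24%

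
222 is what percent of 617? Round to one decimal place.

222 ÷ 617 ≈ 36.0%.

36.0%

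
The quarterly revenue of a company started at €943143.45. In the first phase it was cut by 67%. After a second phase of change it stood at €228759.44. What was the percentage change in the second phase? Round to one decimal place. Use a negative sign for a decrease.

-26.5%

After the first phase: €943143.45 × 0.33 = €311237.3385.
Second-phase multiplier: €228759.44 ÷ €311237.3385 ≈ 0.735.
That is a change of -26.5%.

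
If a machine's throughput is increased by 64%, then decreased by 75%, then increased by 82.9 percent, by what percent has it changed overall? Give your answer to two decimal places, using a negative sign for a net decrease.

A 64% increase multiplies by 1.64.
Then a 75% decrease: 1.64 × 0.25 = 0.41.
Then an 82.9% increase: 0.41 × 1.829 = 0.74989.
Overall factor 0.74989, i.e. -25.01%.

-25.01%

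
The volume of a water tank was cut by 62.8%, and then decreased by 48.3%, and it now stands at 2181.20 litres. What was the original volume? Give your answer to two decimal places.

11341.28 litres

The overall multiplier applied was 0.372 × 0.517 = 0.192324.
So the original volume was 2181.20 ÷ 0.192324 ≈ 11341.28 litres.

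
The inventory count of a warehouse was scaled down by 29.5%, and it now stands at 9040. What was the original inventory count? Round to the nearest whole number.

12823

The overall multiplier applied was 0.705.
So the original inventory count was 9040 ÷ 0.705 ≈ 12823.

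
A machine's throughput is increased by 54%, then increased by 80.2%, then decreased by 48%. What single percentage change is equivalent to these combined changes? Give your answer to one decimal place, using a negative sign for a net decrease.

A 54% increase multiplies by 1.54.
Then an 80.2% increase: 1.54 × 1.802 = 2.77508.
Then a 48% decrease: 2.77508 × 0.52 = 1.4430416.
Overall factor 1.4430416, i.e. 44.3%.

44.3%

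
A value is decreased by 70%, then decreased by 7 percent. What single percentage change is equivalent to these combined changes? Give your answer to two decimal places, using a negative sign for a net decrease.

-72.10%

A 70% decrease multiplies by 0.3.
Then a 7% decrease: 0.3 × 0.93 = 0.279.
Overall factor 0.279, i.e. -72.10%.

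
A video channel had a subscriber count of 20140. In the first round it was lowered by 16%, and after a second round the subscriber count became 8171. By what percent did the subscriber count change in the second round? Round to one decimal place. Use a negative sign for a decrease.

After the first round: 20140 × 0.84 = 16917.6.
Second-round multiplier: 8171 ÷ 16917.6 ≈ 0.48299.
That is a change of -51.7%.

-51.7%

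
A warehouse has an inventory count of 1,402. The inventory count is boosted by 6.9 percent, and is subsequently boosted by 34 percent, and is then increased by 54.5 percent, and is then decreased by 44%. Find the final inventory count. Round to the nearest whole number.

1,738

Each change multiplies by a factor: 1.069 × 1.34 × 1.545 × 0.56 = 1.239364392.
1,402 × 1.239364392 = 1737.588877584 ≈ 1,738.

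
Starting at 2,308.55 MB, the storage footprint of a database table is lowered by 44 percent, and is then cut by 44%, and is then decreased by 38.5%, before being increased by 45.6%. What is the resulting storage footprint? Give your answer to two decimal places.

648.26 MB

Apply the 44% decrease: 2,308.55 × 0.56 = 1292.788.
44% decrease: 1292.788 × 0.56 = 723.96128.
38.5% decrease: 723.96128 × 0.615 = 445.2361872.
After the 45.6% increase: 445.2361872 × 1.456 = 648.2638885632 ≈ 648.26.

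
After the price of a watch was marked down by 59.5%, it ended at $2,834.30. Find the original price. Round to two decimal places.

$6,998.27

The overall multiplier applied was 0.405.
So the original price was $2,834.30 ÷ 0.405 ≈ $6,998.27.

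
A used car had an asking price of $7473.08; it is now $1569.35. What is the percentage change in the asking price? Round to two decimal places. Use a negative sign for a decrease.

-79.00%

Change: $1569.35 − $7473.08 = -$5903.73.
Relative to the original: -$5903.73 ÷ $7473.08 ≈ -79.00%.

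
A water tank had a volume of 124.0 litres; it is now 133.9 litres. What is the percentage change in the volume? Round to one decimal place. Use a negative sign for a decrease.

8.0%

Change: 133.9 − 124.0 = 9.9.
Relative to the original: 9.9 ÷ 124.0 ≈ 8.0%.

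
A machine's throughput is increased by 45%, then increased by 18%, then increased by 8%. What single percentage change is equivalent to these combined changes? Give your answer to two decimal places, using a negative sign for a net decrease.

84.79%

A 45% increase multiplies by 1.45.
Then an 18% increase: 1.45 × 1.18 = 1.711.
Then an 8% increase: 1.711 × 1.08 = 1.84788.
Overall factor 1.84788, i.e. 84.79%.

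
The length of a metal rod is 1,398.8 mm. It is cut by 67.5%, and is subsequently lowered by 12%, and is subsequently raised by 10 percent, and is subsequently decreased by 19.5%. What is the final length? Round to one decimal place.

Each change multiplies by a factor: 0.325 × 0.88 × 1.1 × 0.805 = 0.253253.
1,398.8 × 0.253253 = 354.2502964 ≈ 354.3.

354.3 mm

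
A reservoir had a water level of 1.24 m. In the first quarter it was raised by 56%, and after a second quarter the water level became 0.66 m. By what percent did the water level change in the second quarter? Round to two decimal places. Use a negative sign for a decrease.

After the first quarter: 1.24 × 1.56 = 1.9344.
Second-quarter multiplier: 0.66 ÷ 1.9344 ≈ 0.341191.
That is a change of -65.88%.

-65.88%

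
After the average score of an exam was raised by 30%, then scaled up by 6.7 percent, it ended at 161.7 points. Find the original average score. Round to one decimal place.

Undoing the 6.7% increase: 161.7 ÷ 1.067 ≈ 151.546392.
Undoing the 30% increase: 151.546392 ÷ 1.3 ≈ 116.6 points.

116.6 points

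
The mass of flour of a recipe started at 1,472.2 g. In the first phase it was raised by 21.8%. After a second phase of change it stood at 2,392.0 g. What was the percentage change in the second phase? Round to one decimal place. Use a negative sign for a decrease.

33.4%

After the first phase: 1,472.2 × 1.218 = 1793.1396.
Second-phase multiplier: 2,392.0 ÷ 1793.1396 ≈ 1.33397.
That is a change of 33.4%.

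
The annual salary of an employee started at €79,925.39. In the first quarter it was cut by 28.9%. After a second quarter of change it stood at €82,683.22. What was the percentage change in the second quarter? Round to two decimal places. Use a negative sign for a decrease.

After the first quarter: €79,925.39 × 0.711 = €56826.95229.
Second-quarter multiplier: €82,683.22 ÷ €56826.95229 ≈ 1.455.
That is a change of 45.50%.

45.50%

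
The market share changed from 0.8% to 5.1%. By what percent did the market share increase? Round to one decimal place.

The change is 5.1 − 0.8 = 4.3 percentage points.
Relative to the original 0.8%, that is 4.3 ÷ 0.8 = 537.5%.
So the market share rose by 537.5%.

537.5%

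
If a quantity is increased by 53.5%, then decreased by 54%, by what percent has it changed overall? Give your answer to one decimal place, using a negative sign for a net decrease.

A 53.5% increase multiplies by 1.535.
Then a 54% decrease: 1.535 × 0.46 = 0.7061.
Overall factor 0.7061, i.e. -29.4%.

-29.4%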